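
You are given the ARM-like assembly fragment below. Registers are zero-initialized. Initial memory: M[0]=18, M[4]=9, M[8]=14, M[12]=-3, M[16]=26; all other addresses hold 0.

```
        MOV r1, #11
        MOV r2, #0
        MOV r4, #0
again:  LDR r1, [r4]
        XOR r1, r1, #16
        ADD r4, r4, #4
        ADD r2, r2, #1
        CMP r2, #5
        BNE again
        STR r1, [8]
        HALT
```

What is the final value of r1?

r1=11
r2=0
r4=0
r1=M[0]=18
r1=18^16=2
r4=0+4=4
r2=0+1=1
CMP r2, #5  (cmp 1,5)
BNE again: taken
r1=M[4]=9
r1=9^16=25
r4=4+4=8
r2=1+1=2
CMP r2, #5  (cmp 2,5)
BNE again: taken
r1=M[8]=14
r1=14^16=30
r4=8+4=12
r2=2+1=3
CMP r2, #5  (cmp 3,5)
BNE again: taken
r1=M[12]=-3
r1=(-3)^16=-19
r4=12+4=16
r2=3+1=4
CMP r2, #5  (cmp 4,5)
BNE again: taken
r1=M[16]=26
r1=26^16=10
r4=16+4=20
r2=4+1=5
CMP r2, #5  (cmp 5,5)
BNE again: not taken
STR r1, [8] → M[8]=10
halt.

10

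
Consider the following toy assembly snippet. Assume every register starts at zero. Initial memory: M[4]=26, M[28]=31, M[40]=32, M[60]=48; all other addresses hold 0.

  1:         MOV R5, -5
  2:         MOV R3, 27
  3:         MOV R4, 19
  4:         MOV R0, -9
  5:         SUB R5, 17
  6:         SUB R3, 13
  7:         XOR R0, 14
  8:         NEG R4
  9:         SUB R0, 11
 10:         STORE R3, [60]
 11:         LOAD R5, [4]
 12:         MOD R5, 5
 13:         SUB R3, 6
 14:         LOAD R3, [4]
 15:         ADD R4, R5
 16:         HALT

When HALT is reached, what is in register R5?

1

after MOV R5, -5: R5=-5
after MOV R3, 27: R3=27
after MOV R4, 19: R4=19
after MOV R0, -9: R0=-9
after SUB R5, 17: R5=(-5)-17=-22
after SUB R3, 13: R3=27-13=14
after XOR R0, 14: R0=(-9)^14=-7
after NEG R4: R4=-(19)=-19
after SUB R0, 11: R0=(-7)-11=-18
STORE R3, [60] → M[60]=14
after LOAD R5, [4]: R5=M[4]=26
after MOD R5, 5: R5=26%5=1
after SUB R3, 6: R3=14-6=8
after LOAD R3, [4]: R3=M[4]=26
after ADD R4, R5: R4=(-19)+1=-18
halt.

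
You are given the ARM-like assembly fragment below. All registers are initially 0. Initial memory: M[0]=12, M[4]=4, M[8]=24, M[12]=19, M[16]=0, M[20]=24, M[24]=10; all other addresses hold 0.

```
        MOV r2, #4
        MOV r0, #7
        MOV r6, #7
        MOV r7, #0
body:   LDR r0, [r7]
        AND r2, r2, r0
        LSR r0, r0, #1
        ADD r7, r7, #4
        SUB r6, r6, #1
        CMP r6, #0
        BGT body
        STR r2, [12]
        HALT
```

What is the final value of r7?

28

MOV r2, #4 → r2=4
MOV r0, #7 → r0=7
MOV r6, #7 → r6=7
MOV r7, #0 → r7=0
LDR r0, [r7] → r0=M[0]=12
AND r2, r2, r0 → r2=4&12=4
LSR r0, r0, #1 → r0=12>>1=6
ADD r7, r7, #4 → r7=0+4=4
SUB r6, r6, #1 → r6=7-1=6
CMP r6, #0  (cmp 6,0)
BGT body: taken
LDR r0, [r7] → r0=M[4]=4
AND r2, r2, r0 → r2=4&4=4
LSR r0, r0, #1 → r0=4>>1=2
ADD r7, r7, #4 → r7=4+4=8
SUB r6, r6, #1 → r6=6-1=5
CMP r6, #0  (cmp 5,0)
BGT body: taken
LDR r0, [r7] → r0=M[8]=24
AND r2, r2, r0 → r2=4&24=0
LSR r0, r0, #1 → r0=24>>1=12
ADD r7, r7, #4 → r7=8+4=12
SUB r6, r6, #1 → r6=5-1=4
CMP r6, #0  (cmp 4,0)
BGT body: taken
LDR r0, [r7] → r0=M[12]=19
AND r2, r2, r0 → r2=0&19=0
LSR r0, r0, #1 → r0=19>>1=9
ADD r7, r7, #4 → r7=12+4=16
SUB r6, r6, #1 → r6=4-1=3
CMP r6, #0  (cmp 3,0)
BGT body: taken
LDR r0, [r7] → r0=M[16]=0
AND r2, r2, r0 → r2=0&0=0
LSR r0, r0, #1 → r0=0>>1=0
ADD r7, r7, #4 → r7=16+4=20
SUB r6, r6, #1 → r6=3-1=2
CMP r6, #0  (cmp 2,0)
BGT body: taken
LDR r0, [r7] → r0=M[20]=24
AND r2, r2, r0 → r2=0&24=0
LSR r0, r0, #1 → r0=24>>1=12
ADD r7, r7, #4 → r7=20+4=24
SUB r6, r6, #1 → r6=2-1=1
CMP r6, #0  (cmp 1,0)
BGT body: taken
LDR r0, [r7] → r0=M[24]=10
AND r2, r2, r0 → r2=0&10=0
LSR r0, r0, #1 → r0=10>>1=5
ADD r7, r7, #4 → r7=24+4=28
SUB r6, r6, #1 → r6=1-1=0
CMP r6, #0  (cmp 0,0)
BGT body: not taken
STR r2, [12] → M[12]=0
halt.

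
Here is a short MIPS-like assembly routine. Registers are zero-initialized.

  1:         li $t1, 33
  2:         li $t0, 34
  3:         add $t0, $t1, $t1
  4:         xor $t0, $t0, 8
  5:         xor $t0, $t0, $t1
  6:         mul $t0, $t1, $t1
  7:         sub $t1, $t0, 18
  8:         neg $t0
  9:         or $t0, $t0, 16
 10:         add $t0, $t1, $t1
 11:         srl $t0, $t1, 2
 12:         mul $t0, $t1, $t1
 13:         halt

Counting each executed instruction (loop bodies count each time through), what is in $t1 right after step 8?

li $t1, 33 → $t1=33
li $t0, 34 → $t0=34
add $t0, $t1, $t1 → $t0=33+33=66
xor $t0, $t0, 8 → $t0=66^8=74
xor $t0, $t0, $t1 → $t0=74^33=107
mul $t0, $t1, $t1 → $t0=33*33=1089
sub $t1, $t0, 18 → $t1=1089-18=1071
neg $t0 → $t0=-(1089)=-1089
After step 8: $t1 = 1071.

1071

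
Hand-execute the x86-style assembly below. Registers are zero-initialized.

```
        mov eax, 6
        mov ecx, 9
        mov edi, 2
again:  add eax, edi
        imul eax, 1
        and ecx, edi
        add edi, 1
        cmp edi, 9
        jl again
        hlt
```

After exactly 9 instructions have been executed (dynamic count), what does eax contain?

8

mov eax, 6 → eax=6
mov ecx, 9 → ecx=9
mov edi, 2 → edi=2
add eax, edi → eax=6+2=8
imul eax, 1 → eax=8*1=8
and ecx, edi → ecx=9&2=0
add edi, 1 → edi=2+1=3
cmp edi, 9  (cmp 3,9)
jl again: taken
After step 9: eax = 8.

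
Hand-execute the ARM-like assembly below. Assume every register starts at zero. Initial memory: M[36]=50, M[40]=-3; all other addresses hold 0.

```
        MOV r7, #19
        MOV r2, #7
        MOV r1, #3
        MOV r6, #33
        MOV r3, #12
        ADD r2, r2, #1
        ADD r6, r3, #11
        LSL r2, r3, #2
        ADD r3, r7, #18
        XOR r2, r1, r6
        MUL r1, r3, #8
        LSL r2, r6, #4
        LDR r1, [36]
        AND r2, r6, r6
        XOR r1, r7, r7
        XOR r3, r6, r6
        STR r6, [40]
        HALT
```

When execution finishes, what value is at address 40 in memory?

MOV r7, #19 → r7=19
MOV r2, #7 → r2=7
MOV r1, #3 → r1=3
MOV r6, #33 → r6=33
MOV r3, #12 → r3=12
ADD r2, r2, #1 → r2=7+1=8
ADD r6, r3, #11 → r6=12+11=23
LSL r2, r3, #2 → r2=12<<2=48
ADD r3, r7, #18 → r3=19+18=37
XOR r2, r1, r6 → r2=3^23=20
MUL r1, r3, #8 → r1=37*8=296
LSL r2, r6, #4 → r2=23<<4=368
LDR r1, [36] → r1=M[36]=50
AND r2, r6, r6 → r2=23&23=23
XOR r1, r7, r7 → r1=19^19=0
XOR r3, r6, r6 → r3=23^23=0
STR r6, [40] → M[40]=23
halt.

23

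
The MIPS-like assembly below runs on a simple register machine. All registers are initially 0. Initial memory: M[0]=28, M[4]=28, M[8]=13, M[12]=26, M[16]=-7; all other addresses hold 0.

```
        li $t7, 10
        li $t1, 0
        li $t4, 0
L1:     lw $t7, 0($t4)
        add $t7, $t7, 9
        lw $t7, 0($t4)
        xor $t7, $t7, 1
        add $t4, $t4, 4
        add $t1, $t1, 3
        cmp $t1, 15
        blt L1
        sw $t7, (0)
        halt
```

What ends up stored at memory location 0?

after li $t7, 10: $t7=10
after li $t1, 0: $t1=0
after li $t4, 0: $t4=0
after lw $t7, 0($t4): $t7=M[0]=28
after add $t7, $t7, 9: $t7=28+9=37
after lw $t7, 0($t4): $t7=M[0]=28
after xor $t7, $t7, 1: $t7=28^1=29
after add $t4, $t4, 4: $t4=0+4=4
after add $t1, $t1, 3: $t1=0+3=3
cmp $t1, 15  (cmp 3,15)
blt L1: taken
after lw $t7, 0($t4): $t7=M[4]=28
after add $t7, $t7, 9: $t7=28+9=37
after lw $t7, 0($t4): $t7=M[4]=28
after xor $t7, $t7, 1: $t7=28^1=29
after add $t4, $t4, 4: $t4=4+4=8
after add $t1, $t1, 3: $t1=3+3=6
cmp $t1, 15  (cmp 6,15)
blt L1: taken
after lw $t7, 0($t4): $t7=M[8]=13
after add $t7, $t7, 9: $t7=13+9=22
after lw $t7, 0($t4): $t7=M[8]=13
after xor $t7, $t7, 1: $t7=13^1=12
after add $t4, $t4, 4: $t4=8+4=12
after add $t1, $t1, 3: $t1=6+3=9
cmp $t1, 15  (cmp 9,15)
blt L1: taken
after lw $t7, 0($t4): $t7=M[12]=26
after add $t7, $t7, 9: $t7=26+9=35
after lw $t7, 0($t4): $t7=M[12]=26
after xor $t7, $t7, 1: $t7=26^1=27
after add $t4, $t4, 4: $t4=12+4=16
after add $t1, $t1, 3: $t1=9+3=12
cmp $t1, 15  (cmp 12,15)
blt L1: taken
after lw $t7, 0($t4): $t7=M[16]=-7
after add $t7, $t7, 9: $t7=(-7)+9=2
after lw $t7, 0($t4): $t7=M[16]=-7
after xor $t7, $t7, 1: $t7=(-7)^1=-8
after add $t4, $t4, 4: $t4=16+4=20
after add $t1, $t1, 3: $t1=12+3=15
cmp $t1, 15  (cmp 15,15)
blt L1: not taken
sw $t7, (0) → M[0]=-8
halt.

-8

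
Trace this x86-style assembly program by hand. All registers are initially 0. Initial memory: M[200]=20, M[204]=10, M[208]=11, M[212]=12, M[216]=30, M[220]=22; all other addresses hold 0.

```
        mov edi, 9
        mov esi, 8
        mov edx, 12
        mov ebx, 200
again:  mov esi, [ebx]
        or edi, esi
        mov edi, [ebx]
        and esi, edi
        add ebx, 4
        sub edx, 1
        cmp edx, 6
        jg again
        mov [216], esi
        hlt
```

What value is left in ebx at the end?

after mov edi, 9: edi=9
after mov esi, 8: esi=8
after mov edx, 12: edx=12
after mov ebx, 200: ebx=200
after mov esi, [ebx]: esi=M[200]=20
after or edi, esi: edi=9|20=29
after mov edi, [ebx]: edi=M[200]=20
after and esi, edi: esi=20&20=20
after add ebx, 4: ebx=200+4=204
after sub edx, 1: edx=12-1=11
cmp edx, 6  (cmp 11,6)
jg again: taken
after mov esi, [ebx]: esi=M[204]=10
after or edi, esi: edi=20|10=30
after mov edi, [ebx]: edi=M[204]=10
after and esi, edi: esi=10&10=10
after add ebx, 4: ebx=204+4=208
after sub edx, 1: edx=11-1=10
cmp edx, 6  (cmp 10,6)
jg again: taken
after mov esi, [ebx]: esi=M[208]=11
after or edi, esi: edi=10|11=11
after mov edi, [ebx]: edi=M[208]=11
after and esi, edi: esi=11&11=11
after add ebx, 4: ebx=208+4=212
after sub edx, 1: edx=10-1=9
cmp edx, 6  (cmp 9,6)
jg again: taken
after mov esi, [ebx]: esi=M[212]=12
after or edi, esi: edi=11|12=15
after mov edi, [ebx]: edi=M[212]=12
after and esi, edi: esi=12&12=12
after add ebx, 4: ebx=212+4=216
after sub edx, 1: edx=9-1=8
cmp edx, 6  (cmp 8,6)
jg again: taken
after mov esi, [ebx]: esi=M[216]=30
after or edi, esi: edi=12|30=30
after mov edi, [ebx]: edi=M[216]=30
after and esi, edi: esi=30&30=30
after add ebx, 4: ebx=216+4=220
after sub edx, 1: edx=8-1=7
cmp edx, 6  (cmp 7,6)
jg again: taken
after mov esi, [ebx]: esi=M[220]=22
after or edi, esi: edi=30|22=30
after mov edi, [ebx]: edi=M[220]=22
after and esi, edi: esi=22&22=22
after add ebx, 4: ebx=220+4=224
after sub edx, 1: edx=7-1=6
cmp edx, 6  (cmp 6,6)
jg again: not taken
mov [216], esi → M[216]=22
halt.

224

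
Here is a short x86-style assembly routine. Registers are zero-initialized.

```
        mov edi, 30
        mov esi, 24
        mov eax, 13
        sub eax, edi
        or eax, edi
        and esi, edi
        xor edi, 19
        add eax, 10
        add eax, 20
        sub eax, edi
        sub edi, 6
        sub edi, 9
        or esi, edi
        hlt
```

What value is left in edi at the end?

-2

mov edi, 30 → edi=30
mov esi, 24 → esi=24
mov eax, 13 → eax=13
sub eax, edi → eax=13-30=-17
or eax, edi → eax=(-17)|30=-1
and esi, edi → esi=24&30=24
xor edi, 19 → edi=30^19=13
add eax, 10 → eax=(-1)+10=9
add eax, 20 → eax=9+20=29
sub eax, edi → eax=29-13=16
sub edi, 6 → edi=13-6=7
sub edi, 9 → edi=7-9=-2
or esi, edi → esi=24|(-2)=-2
halt.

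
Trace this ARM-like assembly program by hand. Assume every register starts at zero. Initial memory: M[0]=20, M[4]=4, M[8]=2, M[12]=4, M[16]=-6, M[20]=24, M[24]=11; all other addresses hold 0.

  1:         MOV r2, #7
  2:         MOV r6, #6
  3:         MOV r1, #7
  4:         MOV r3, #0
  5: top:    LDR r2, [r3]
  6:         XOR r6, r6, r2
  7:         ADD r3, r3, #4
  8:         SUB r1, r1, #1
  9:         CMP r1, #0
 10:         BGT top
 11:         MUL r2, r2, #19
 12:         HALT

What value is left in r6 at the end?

r2=7
r6=6
r1=7
r3=0
r2=M[0]=20
r6=6^20=18
r3=0+4=4
r1=7-1=6
CMP r1, #0  (cmp 6,0)
BGT top: taken
r2=M[4]=4
r6=18^4=22
r3=4+4=8
r1=6-1=5
CMP r1, #0  (cmp 5,0)
BGT top: taken
r2=M[8]=2
r6=22^2=20
r3=8+4=12
r1=5-1=4
CMP r1, #0  (cmp 4,0)
BGT top: taken
r2=M[12]=4
r6=20^4=16
r3=12+4=16
r1=4-1=3
CMP r1, #0  (cmp 3,0)
BGT top: taken
r2=M[16]=-6
r6=16^(-6)=-22
r3=16+4=20
r1=3-1=2
CMP r1, #0  (cmp 2,0)
BGT top: taken
r2=M[20]=24
r6=(-22)^24=-14
r3=20+4=24
r1=2-1=1
CMP r1, #0  (cmp 1,0)
BGT top: taken
r2=M[24]=11
r6=(-14)^11=-7
r3=24+4=28
r1=1-1=0
CMP r1, #0  (cmp 0,0)
BGT top: not taken
r2=11*19=209
halt.

-7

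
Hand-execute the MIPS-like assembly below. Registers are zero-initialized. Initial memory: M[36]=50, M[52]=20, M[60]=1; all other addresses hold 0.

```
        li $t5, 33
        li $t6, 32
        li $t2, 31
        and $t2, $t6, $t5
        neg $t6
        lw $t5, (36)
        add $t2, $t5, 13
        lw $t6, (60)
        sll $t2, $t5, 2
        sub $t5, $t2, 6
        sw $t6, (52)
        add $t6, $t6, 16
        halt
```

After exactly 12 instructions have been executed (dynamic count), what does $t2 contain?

$t5=33
$t6=32
$t2=31
$t2=32&33=32
$t6=-(32)=-32
$t5=M[36]=50
$t2=50+13=63
$t6=M[60]=1
$t2=50<<2=200
$t5=200-6=194
sw $t6, (52) → M[52]=1
$t6=1+16=17
After step 12: $t2 = 200.

200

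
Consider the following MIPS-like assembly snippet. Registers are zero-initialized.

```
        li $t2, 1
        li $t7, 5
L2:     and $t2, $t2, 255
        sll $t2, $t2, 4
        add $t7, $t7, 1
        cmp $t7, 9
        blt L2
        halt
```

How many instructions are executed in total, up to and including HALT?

li $t2, 1 → $t2=1
li $t7, 5 → $t7=5
and $t2, $t2, 255 → $t2=1&255=1
sll $t2, $t2, 4 → $t2=1<<4=16
add $t7, $t7, 1 → $t7=5+1=6
cmp $t7, 9  (cmp 6,9)
blt L2: taken
and $t2, $t2, 255 → $t2=16&255=16
sll $t2, $t2, 4 → $t2=16<<4=256
add $t7, $t7, 1 → $t7=6+1=7
cmp $t7, 9  (cmp 7,9)
blt L2: taken
and $t2, $t2, 255 → $t2=256&255=0
sll $t2, $t2, 4 → $t2=0<<4=0
add $t7, $t7, 1 → $t7=7+1=8
cmp $t7, 9  (cmp 8,9)
blt L2: taken
and $t2, $t2, 255 → $t2=0&255=0
sll $t2, $t2, 4 → $t2=0<<4=0
add $t7, $t7, 1 → $t7=8+1=9
cmp $t7, 9  (cmp 9,9)
blt L2: not taken
halt.
Total executed instructions: 23.

23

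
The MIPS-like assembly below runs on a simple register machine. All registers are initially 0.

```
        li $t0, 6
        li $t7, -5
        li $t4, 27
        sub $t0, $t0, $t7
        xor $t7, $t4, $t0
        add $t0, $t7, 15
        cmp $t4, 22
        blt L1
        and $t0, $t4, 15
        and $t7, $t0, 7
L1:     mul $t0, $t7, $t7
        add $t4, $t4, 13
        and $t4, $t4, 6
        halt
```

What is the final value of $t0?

after li $t0, 6: $t0=6
after li $t7, -5: $t7=-5
after li $t4, 27: $t4=27
after sub $t0, $t0, $t7: $t0=6-(-5)=11
after xor $t7, $t4, $t0: $t7=27^11=16
after add $t0, $t7, 15: $t0=16+15=31
cmp $t4, 22  (cmp 27,22)
blt L1: not taken
after and $t0, $t4, 15: $t0=27&15=11
after and $t7, $t0, 7: $t7=11&7=3
after mul $t0, $t7, $t7: $t0=3*3=9
after add $t4, $t4, 13: $t4=27+13=40
after and $t4, $t4, 6: $t4=40&6=0
halt.

9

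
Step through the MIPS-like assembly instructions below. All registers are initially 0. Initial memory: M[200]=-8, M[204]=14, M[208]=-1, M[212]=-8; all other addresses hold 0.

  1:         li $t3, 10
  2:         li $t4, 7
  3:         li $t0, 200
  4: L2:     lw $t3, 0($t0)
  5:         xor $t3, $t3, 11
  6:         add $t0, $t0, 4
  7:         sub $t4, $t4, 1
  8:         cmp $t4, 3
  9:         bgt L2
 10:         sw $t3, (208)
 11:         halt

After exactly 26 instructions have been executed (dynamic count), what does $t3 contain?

after li $t3, 10: $t3=10
after li $t4, 7: $t4=7
after li $t0, 200: $t0=200
after lw $t3, 0($t0): $t3=M[200]=-8
after xor $t3, $t3, 11: $t3=(-8)^11=-13
after add $t0, $t0, 4: $t0=200+4=204
after sub $t4, $t4, 1: $t4=7-1=6
cmp $t4, 3  (cmp 6,3)
bgt L2: taken
after lw $t3, 0($t0): $t3=M[204]=14
after xor $t3, $t3, 11: $t3=14^11=5
after add $t0, $t0, 4: $t0=204+4=208
after sub $t4, $t4, 1: $t4=6-1=5
cmp $t4, 3  (cmp 5,3)
bgt L2: taken
after lw $t3, 0($t0): $t3=M[208]=-1
after xor $t3, $t3, 11: $t3=(-1)^11=-12
after add $t0, $t0, 4: $t0=208+4=212
after sub $t4, $t4, 1: $t4=5-1=4
cmp $t4, 3  (cmp 4,3)
bgt L2: taken
after lw $t3, 0($t0): $t3=M[212]=-8
after xor $t3, $t3, 11: $t3=(-8)^11=-13
after add $t0, $t0, 4: $t0=212+4=216
after sub $t4, $t4, 1: $t4=4-1=3
cmp $t4, 3  (cmp 3,3)
After step 26: $t3 = -13.

-13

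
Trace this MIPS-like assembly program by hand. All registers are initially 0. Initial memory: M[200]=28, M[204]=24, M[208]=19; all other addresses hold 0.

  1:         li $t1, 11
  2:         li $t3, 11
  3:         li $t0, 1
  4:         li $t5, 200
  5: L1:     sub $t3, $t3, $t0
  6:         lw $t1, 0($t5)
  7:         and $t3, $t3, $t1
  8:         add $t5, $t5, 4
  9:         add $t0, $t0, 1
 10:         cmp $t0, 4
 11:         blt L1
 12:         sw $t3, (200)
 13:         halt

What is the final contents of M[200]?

17

after li $t1, 11: $t1=11
after li $t3, 11: $t3=11
after li $t0, 1: $t0=1
after li $t5, 200: $t5=200
after sub $t3, $t3, $t0: $t3=11-1=10
after lw $t1, 0($t5): $t1=M[200]=28
after and $t3, $t3, $t1: $t3=10&28=8
after add $t5, $t5, 4: $t5=200+4=204
after add $t0, $t0, 1: $t0=1+1=2
cmp $t0, 4  (cmp 2,4)
blt L1: taken
after sub $t3, $t3, $t0: $t3=8-2=6
after lw $t1, 0($t5): $t1=M[204]=24
after and $t3, $t3, $t1: $t3=6&24=0
after add $t5, $t5, 4: $t5=204+4=208
after add $t0, $t0, 1: $t0=2+1=3
cmp $t0, 4  (cmp 3,4)
blt L1: taken
after sub $t3, $t3, $t0: $t3=0-3=-3
after lw $t1, 0($t5): $t1=M[208]=19
after and $t3, $t3, $t1: $t3=(-3)&19=17
after add $t5, $t5, 4: $t5=208+4=212
after add $t0, $t0, 1: $t0=3+1=4
cmp $t0, 4  (cmp 4,4)
blt L1: not taken
sw $t3, (200) → M[200]=17
halt.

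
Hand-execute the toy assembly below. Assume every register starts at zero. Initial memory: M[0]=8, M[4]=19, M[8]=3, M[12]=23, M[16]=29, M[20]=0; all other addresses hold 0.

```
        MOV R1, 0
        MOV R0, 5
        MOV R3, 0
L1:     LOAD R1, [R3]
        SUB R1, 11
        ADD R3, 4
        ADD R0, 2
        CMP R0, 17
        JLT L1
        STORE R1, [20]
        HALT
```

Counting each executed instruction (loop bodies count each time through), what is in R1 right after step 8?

-3

R1=0
R0=5
R3=0
R1=M[0]=8
R1=8-11=-3
R3=0+4=4
R0=5+2=7
CMP R0, 17  (cmp 7,17)
After step 8: R1 = -3.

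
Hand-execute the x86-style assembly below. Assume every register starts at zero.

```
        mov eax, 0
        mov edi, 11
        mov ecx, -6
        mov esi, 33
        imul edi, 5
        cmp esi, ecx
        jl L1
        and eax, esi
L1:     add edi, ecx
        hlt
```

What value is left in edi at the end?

49

after mov eax, 0: eax=0
after mov edi, 11: edi=11
after mov ecx, -6: ecx=-6
after mov esi, 33: esi=33
after imul edi, 5: edi=11*5=55
cmp esi, ecx  (cmp 33,-6)
jl L1: not taken
after and eax, esi: eax=0&33=0
after add edi, ecx: edi=55+(-6)=49
halt.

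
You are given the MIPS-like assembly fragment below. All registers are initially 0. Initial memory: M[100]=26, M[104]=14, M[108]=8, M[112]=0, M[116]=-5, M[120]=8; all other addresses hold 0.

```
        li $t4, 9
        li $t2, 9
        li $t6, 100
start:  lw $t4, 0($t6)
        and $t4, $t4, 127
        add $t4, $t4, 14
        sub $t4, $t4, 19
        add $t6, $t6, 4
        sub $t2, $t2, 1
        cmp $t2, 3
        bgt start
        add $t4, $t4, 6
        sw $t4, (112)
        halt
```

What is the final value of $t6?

124

$t4=9
$t2=9
$t6=100
$t4=M[100]=26
$t4=26&127=26
$t4=26+14=40
$t4=40-19=21
$t6=100+4=104
$t2=9-1=8
cmp $t2, 3  (cmp 8,3)
bgt start: taken
$t4=M[104]=14
$t4=14&127=14
$t4=14+14=28
$t4=28-19=9
$t6=104+4=108
$t2=8-1=7
cmp $t2, 3  (cmp 7,3)
bgt start: taken
$t4=M[108]=8
$t4=8&127=8
$t4=8+14=22
$t4=22-19=3
$t6=108+4=112
$t2=7-1=6
cmp $t2, 3  (cmp 6,3)
bgt start: taken
$t4=M[112]=0
$t4=0&127=0
$t4=0+14=14
$t4=14-19=-5
$t6=112+4=116
$t2=6-1=5
cmp $t2, 3  (cmp 5,3)
bgt start: taken
$t4=M[116]=-5
$t4=(-5)&127=123
$t4=123+14=137
$t4=137-19=118
$t6=116+4=120
$t2=5-1=4
cmp $t2, 3  (cmp 4,3)
bgt start: taken
$t4=M[120]=8
$t4=8&127=8
$t4=8+14=22
$t4=22-19=3
$t6=120+4=124
$t2=4-1=3
cmp $t2, 3  (cmp 3,3)
bgt start: not taken
$t4=3+6=9
sw $t4, (112) → M[112]=9
halt.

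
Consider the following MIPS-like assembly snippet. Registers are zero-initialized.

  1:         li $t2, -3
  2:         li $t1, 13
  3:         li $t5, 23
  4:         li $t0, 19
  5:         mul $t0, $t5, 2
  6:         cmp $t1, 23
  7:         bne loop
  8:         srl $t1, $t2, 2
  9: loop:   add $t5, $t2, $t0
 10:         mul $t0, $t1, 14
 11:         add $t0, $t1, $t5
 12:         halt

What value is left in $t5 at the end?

li $t2, -3 → $t2=-3
li $t1, 13 → $t1=13
li $t5, 23 → $t5=23
li $t0, 19 → $t0=19
mul $t0, $t5, 2 → $t0=23*2=46
cmp $t1, 23  (cmp 13,23)
bne loop: taken
add $t5, $t2, $t0 → $t5=(-3)+46=43
mul $t0, $t1, 14 → $t0=13*14=182
add $t0, $t1, $t5 → $t0=13+43=56
halt.

43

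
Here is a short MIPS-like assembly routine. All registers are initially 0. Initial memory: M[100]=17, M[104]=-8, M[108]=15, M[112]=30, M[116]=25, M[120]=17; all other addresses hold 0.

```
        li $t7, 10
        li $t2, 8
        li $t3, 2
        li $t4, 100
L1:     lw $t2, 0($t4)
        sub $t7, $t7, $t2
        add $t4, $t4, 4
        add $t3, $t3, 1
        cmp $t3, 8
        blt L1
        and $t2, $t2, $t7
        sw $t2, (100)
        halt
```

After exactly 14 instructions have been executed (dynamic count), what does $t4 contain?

108

$t7=10
$t2=8
$t3=2
$t4=100
$t2=M[100]=17
$t7=10-17=-7
$t4=100+4=104
$t3=2+1=3
cmp $t3, 8  (cmp 3,8)
blt L1: taken
$t2=M[104]=-8
$t7=(-7)-(-8)=1
$t4=104+4=108
$t3=3+1=4
After step 14: $t4 = 108.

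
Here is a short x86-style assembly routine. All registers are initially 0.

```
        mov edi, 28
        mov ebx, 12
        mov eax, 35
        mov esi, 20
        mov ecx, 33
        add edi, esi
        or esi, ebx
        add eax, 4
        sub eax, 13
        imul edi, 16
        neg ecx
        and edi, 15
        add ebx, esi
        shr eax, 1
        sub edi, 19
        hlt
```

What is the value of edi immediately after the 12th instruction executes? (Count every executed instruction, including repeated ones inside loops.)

after mov edi, 28: edi=28
after mov ebx, 12: ebx=12
after mov eax, 35: eax=35
after mov esi, 20: esi=20
after mov ecx, 33: ecx=33
after add edi, esi: edi=28+20=48
after or esi, ebx: esi=20|12=28
after add eax, 4: eax=35+4=39
after sub eax, 13: eax=39-13=26
after imul edi, 16: edi=48*16=768
after neg ecx: ecx=-(33)=-33
after and edi, 15: edi=768&15=0
After step 12: edi = 0.

0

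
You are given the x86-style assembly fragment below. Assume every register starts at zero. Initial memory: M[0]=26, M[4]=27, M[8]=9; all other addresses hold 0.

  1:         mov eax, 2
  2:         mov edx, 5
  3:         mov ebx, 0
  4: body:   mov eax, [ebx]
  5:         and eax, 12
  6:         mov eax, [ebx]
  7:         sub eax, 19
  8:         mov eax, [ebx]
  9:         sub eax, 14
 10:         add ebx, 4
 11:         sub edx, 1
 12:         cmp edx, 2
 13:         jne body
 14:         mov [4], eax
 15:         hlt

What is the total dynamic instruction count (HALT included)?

mov eax, 2 → eax=2
mov edx, 5 → edx=5
mov ebx, 0 → ebx=0
mov eax, [ebx] → eax=M[0]=26
and eax, 12 → eax=26&12=8
mov eax, [ebx] → eax=M[0]=26
sub eax, 19 → eax=26-19=7
mov eax, [ebx] → eax=M[0]=26
sub eax, 14 → eax=26-14=12
add ebx, 4 → ebx=0+4=4
sub edx, 1 → edx=5-1=4
cmp edx, 2  (cmp 4,2)
jne body: taken
mov eax, [ebx] → eax=M[4]=27
and eax, 12 → eax=27&12=8
mov eax, [ebx] → eax=M[4]=27
sub eax, 19 → eax=27-19=8
mov eax, [ebx] → eax=M[4]=27
sub eax, 14 → eax=27-14=13
add ebx, 4 → ebx=4+4=8
sub edx, 1 → edx=4-1=3
cmp edx, 2  (cmp 3,2)
jne body: taken
mov eax, [ebx] → eax=M[8]=9
and eax, 12 → eax=9&12=8
mov eax, [ebx] → eax=M[8]=9
sub eax, 19 → eax=9-19=-10
mov eax, [ebx] → eax=M[8]=9
sub eax, 14 → eax=9-14=-5
add ebx, 4 → ebx=8+4=12
sub edx, 1 → edx=3-1=2
cmp edx, 2  (cmp 2,2)
jne body: not taken
mov [4], eax → M[4]=-5
halt.
Total executed instructions: 35.

35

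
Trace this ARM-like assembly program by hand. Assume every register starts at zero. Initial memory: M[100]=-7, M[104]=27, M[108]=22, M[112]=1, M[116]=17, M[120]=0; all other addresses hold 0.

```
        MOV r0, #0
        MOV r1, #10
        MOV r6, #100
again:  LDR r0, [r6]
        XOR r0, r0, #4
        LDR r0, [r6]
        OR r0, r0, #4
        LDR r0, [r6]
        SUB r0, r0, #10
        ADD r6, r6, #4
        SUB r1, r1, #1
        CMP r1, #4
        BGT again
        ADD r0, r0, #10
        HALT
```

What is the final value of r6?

MOV r0, #0 → r0=0
MOV r1, #10 → r1=10
MOV r6, #100 → r6=100
LDR r0, [r6] → r0=M[100]=-7
XOR r0, r0, #4 → r0=(-7)^4=-3
LDR r0, [r6] → r0=M[100]=-7
OR r0, r0, #4 → r0=(-7)|4=-3
LDR r0, [r6] → r0=M[100]=-7
SUB r0, r0, #10 → r0=(-7)-10=-17
ADD r6, r6, #4 → r6=100+4=104
SUB r1, r1, #1 → r1=10-1=9
CMP r1, #4  (cmp 9,4)
BGT again: taken
LDR r0, [r6] → r0=M[104]=27
XOR r0, r0, #4 → r0=27^4=31
LDR r0, [r6] → r0=M[104]=27
OR r0, r0, #4 → r0=27|4=31
LDR r0, [r6] → r0=M[104]=27
SUB r0, r0, #10 → r0=27-10=17
ADD r6, r6, #4 → r6=104+4=108
SUB r1, r1, #1 → r1=9-1=8
CMP r1, #4  (cmp 8,4)
BGT again: taken
LDR r0, [r6] → r0=M[108]=22
XOR r0, r0, #4 → r0=22^4=18
LDR r0, [r6] → r0=M[108]=22
OR r0, r0, #4 → r0=22|4=22
LDR r0, [r6] → r0=M[108]=22
SUB r0, r0, #10 → r0=22-10=12
ADD r6, r6, #4 → r6=108+4=112
SUB r1, r1, #1 → r1=8-1=7
CMP r1, #4  (cmp 7,4)
BGT again: taken
LDR r0, [r6] → r0=M[112]=1
XOR r0, r0, #4 → r0=1^4=5
LDR r0, [r6] → r0=M[112]=1
OR r0, r0, #4 → r0=1|4=5
LDR r0, [r6] → r0=M[112]=1
SUB r0, r0, #10 → r0=1-10=-9
ADD r6, r6, #4 → r6=112+4=116
SUB r1, r1, #1 → r1=7-1=6
CMP r1, #4  (cmp 6,4)
BGT again: taken
LDR r0, [r6] → r0=M[116]=17
XOR r0, r0, #4 → r0=17^4=21
LDR r0, [r6] → r0=M[116]=17
OR r0, r0, #4 → r0=17|4=21
LDR r0, [r6] → r0=M[116]=17
SUB r0, r0, #10 → r0=17-10=7
ADD r6, r6, #4 → r6=116+4=120
SUB r1, r1, #1 → r1=6-1=5
CMP r1, #4  (cmp 5,4)
BGT again: taken
LDR r0, [r6] → r0=M[120]=0
XOR r0, r0, #4 → r0=0^4=4
LDR r0, [r6] → r0=M[120]=0
OR r0, r0, #4 → r0=0|4=4
LDR r0, [r6] → r0=M[120]=0
SUB r0, r0, #10 → r0=0-10=-10
ADD r6, r6, #4 → r6=120+4=124
SUB r1, r1, #1 → r1=5-1=4
CMP r1, #4  (cmp 4,4)
BGT again: not taken
ADD r0, r0, #10 → r0=(-10)+10=0
halt.

124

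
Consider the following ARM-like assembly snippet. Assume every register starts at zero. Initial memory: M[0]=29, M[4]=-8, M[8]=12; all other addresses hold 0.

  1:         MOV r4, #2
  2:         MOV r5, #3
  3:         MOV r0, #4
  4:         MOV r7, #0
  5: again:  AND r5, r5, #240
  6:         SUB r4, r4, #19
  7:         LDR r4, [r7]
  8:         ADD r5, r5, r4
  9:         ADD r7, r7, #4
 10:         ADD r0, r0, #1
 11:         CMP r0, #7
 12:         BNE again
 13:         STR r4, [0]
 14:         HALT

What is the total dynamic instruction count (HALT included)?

30

after MOV r4, #2: r4=2
after MOV r5, #3: r5=3
after MOV r0, #4: r0=4
after MOV r7, #0: r7=0
after AND r5, r5, #240: r5=3&240=0
after SUB r4, r4, #19: r4=2-19=-17
after LDR r4, [r7]: r4=M[0]=29
after ADD r5, r5, r4: r5=0+29=29
after ADD r7, r7, #4: r7=0+4=4
after ADD r0, r0, #1: r0=4+1=5
CMP r0, #7  (cmp 5,7)
BNE again: taken
after AND r5, r5, #240: r5=29&240=16
after SUB r4, r4, #19: r4=29-19=10
after LDR r4, [r7]: r4=M[4]=-8
after ADD r5, r5, r4: r5=16+(-8)=8
after ADD r7, r7, #4: r7=4+4=8
after ADD r0, r0, #1: r0=5+1=6
CMP r0, #7  (cmp 6,7)
BNE again: taken
after AND r5, r5, #240: r5=8&240=0
after SUB r4, r4, #19: r4=(-8)-19=-27
after LDR r4, [r7]: r4=M[8]=12
after ADD r5, r5, r4: r5=0+12=12
after ADD r7, r7, #4: r7=8+4=12
after ADD r0, r0, #1: r0=6+1=7
CMP r0, #7  (cmp 7,7)
BNE again: not taken
STR r4, [0] → M[0]=12
halt.
Total executed instructions: 30.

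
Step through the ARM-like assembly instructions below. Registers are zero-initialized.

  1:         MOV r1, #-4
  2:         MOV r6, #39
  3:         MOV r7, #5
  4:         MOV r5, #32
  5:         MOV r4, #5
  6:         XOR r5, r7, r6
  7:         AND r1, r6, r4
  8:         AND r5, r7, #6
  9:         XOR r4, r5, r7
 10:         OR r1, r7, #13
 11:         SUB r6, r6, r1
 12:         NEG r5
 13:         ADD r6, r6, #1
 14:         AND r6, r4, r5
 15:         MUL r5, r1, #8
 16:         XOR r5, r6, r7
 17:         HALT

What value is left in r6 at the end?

r1=-4
r6=39
r7=5
r5=32
r4=5
r5=5^39=34
r1=39&5=5
r5=5&6=4
r4=4^5=1
r1=5|13=13
r6=39-13=26
r5=-(4)=-4
r6=26+1=27
r6=1&(-4)=0
r5=13*8=104
r5=0^5=5
halt.

0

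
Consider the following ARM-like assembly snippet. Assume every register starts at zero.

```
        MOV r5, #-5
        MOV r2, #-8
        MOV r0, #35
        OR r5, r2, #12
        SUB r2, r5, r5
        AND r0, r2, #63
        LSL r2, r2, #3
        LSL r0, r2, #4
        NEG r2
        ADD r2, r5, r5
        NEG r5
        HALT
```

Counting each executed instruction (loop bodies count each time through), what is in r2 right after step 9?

MOV r5, #-5 → r5=-5
MOV r2, #-8 → r2=-8
MOV r0, #35 → r0=35
OR r5, r2, #12 → r5=(-8)|12=-4
SUB r2, r5, r5 → r2=(-4)-(-4)=0
AND r0, r2, #63 → r0=0&63=0
LSL r2, r2, #3 → r2=0<<3=0
LSL r0, r2, #4 → r0=0<<4=0
NEG r2 → r2=-(0)=0
After step 9: r2 = 0.

0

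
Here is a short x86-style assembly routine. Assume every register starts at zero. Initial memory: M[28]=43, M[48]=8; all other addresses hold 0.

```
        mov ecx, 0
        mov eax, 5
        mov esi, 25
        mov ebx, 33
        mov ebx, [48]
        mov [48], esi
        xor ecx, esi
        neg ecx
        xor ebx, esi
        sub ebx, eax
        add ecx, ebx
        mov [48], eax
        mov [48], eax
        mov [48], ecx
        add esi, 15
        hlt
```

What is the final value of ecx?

-13

after mov ecx, 0: ecx=0
after mov eax, 5: eax=5
after mov esi, 25: esi=25
after mov ebx, 33: ebx=33
after mov ebx, [48]: ebx=M[48]=8
mov [48], esi → M[48]=25
after xor ecx, esi: ecx=0^25=25
after neg ecx: ecx=-(25)=-25
after xor ebx, esi: ebx=8^25=17
after sub ebx, eax: ebx=17-5=12
after add ecx, ebx: ecx=(-25)+12=-13
mov [48], eax → M[48]=5
mov [48], eax → M[48]=5
mov [48], ecx → M[48]=-13
after add esi, 15: esi=25+15=40
halt.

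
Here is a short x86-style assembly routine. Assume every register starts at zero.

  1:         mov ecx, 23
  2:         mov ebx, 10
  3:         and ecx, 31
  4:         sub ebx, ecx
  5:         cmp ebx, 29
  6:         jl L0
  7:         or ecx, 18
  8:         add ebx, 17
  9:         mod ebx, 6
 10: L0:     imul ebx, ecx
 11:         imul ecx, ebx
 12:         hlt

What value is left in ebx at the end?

mov ecx, 23 → ecx=23
mov ebx, 10 → ebx=10
and ecx, 31 → ecx=23&31=23
sub ebx, ecx → ebx=10-23=-13
cmp ebx, 29  (cmp -13,29)
jl L0: taken
imul ebx, ecx → ebx=(-13)*23=-299
imul ecx, ebx → ecx=23*(-299)=-6877
halt.

-299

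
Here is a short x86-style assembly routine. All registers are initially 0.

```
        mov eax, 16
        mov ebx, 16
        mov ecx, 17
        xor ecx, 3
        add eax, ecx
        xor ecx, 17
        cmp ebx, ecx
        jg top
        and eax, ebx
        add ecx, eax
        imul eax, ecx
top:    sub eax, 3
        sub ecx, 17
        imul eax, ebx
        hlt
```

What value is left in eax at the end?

496

eax=16
ebx=16
ecx=17
ecx=17^3=18
eax=16+18=34
ecx=18^17=3
cmp ebx, ecx  (cmp 16,3)
jg top: taken
eax=34-3=31
ecx=3-17=-14
eax=31*16=496
halt.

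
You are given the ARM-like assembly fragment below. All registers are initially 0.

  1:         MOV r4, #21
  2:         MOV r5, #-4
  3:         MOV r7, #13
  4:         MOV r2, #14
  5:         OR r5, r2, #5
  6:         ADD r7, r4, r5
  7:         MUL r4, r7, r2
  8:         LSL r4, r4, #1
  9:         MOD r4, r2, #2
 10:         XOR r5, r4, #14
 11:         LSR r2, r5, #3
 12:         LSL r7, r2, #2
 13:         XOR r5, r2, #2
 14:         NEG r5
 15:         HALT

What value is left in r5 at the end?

r4=21
r5=-4
r7=13
r2=14
r5=14|5=15
r7=21+15=36
r4=36*14=504
r4=504<<1=1008
r4=14%2=0
r5=0^14=14
r2=14>>3=1
r7=1<<2=4
r5=1^2=3
r5=-(3)=-3
halt.

-3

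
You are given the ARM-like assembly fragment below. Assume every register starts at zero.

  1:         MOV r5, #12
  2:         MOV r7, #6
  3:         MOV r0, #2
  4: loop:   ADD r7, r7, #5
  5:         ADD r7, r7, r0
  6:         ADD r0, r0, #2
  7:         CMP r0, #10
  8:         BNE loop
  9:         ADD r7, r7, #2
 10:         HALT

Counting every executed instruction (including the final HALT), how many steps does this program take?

MOV r5, #12 → r5=12
MOV r7, #6 → r7=6
MOV r0, #2 → r0=2
ADD r7, r7, #5 → r7=6+5=11
ADD r7, r7, r0 → r7=11+2=13
ADD r0, r0, #2 → r0=2+2=4
CMP r0, #10  (cmp 4,10)
BNE loop: taken
ADD r7, r7, #5 → r7=13+5=18
ADD r7, r7, r0 → r7=18+4=22
ADD r0, r0, #2 → r0=4+2=6
CMP r0, #10  (cmp 6,10)
BNE loop: taken
ADD r7, r7, #5 → r7=22+5=27
ADD r7, r7, r0 → r7=27+6=33
ADD r0, r0, #2 → r0=6+2=8
CMP r0, #10  (cmp 8,10)
BNE loop: taken
ADD r7, r7, #5 → r7=33+5=38
ADD r7, r7, r0 → r7=38+8=46
ADD r0, r0, #2 → r0=8+2=10
CMP r0, #10  (cmp 10,10)
BNE loop: not taken
ADD r7, r7, #2 → r7=46+2=48
halt.
Total executed instructions: 25.

25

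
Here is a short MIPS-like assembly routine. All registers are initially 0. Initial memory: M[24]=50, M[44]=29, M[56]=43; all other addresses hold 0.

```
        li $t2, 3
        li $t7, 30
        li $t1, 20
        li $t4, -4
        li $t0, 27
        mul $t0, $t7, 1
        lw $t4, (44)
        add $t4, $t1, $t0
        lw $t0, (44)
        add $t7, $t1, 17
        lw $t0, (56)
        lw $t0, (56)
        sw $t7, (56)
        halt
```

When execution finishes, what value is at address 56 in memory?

37

li $t2, 3 → $t2=3
li $t7, 30 → $t7=30
li $t1, 20 → $t1=20
li $t4, -4 → $t4=-4
li $t0, 27 → $t0=27
mul $t0, $t7, 1 → $t0=30*1=30
lw $t4, (44) → $t4=M[44]=29
add $t4, $t1, $t0 → $t4=20+30=50
lw $t0, (44) → $t0=M[44]=29
add $t7, $t1, 17 → $t7=20+17=37
lw $t0, (56) → $t0=M[56]=43
lw $t0, (56) → $t0=M[56]=43
sw $t7, (56) → M[56]=37
halt.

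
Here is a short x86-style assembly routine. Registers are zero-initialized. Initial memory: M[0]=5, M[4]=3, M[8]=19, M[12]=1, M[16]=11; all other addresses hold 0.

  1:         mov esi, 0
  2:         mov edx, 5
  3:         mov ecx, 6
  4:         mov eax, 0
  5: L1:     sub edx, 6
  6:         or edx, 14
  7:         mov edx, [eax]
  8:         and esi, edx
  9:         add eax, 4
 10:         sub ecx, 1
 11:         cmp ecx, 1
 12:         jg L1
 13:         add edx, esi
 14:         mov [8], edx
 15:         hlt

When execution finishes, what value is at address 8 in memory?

esi=0
edx=5
ecx=6
eax=0
edx=5-6=-1
edx=(-1)|14=-1
edx=M[0]=5
esi=0&5=0
eax=0+4=4
ecx=6-1=5
cmp ecx, 1  (cmp 5,1)
jg L1: taken
edx=5-6=-1
edx=(-1)|14=-1
edx=M[4]=3
esi=0&3=0
eax=4+4=8
ecx=5-1=4
cmp ecx, 1  (cmp 4,1)
jg L1: taken
edx=3-6=-3
edx=(-3)|14=-1
edx=M[8]=19
esi=0&19=0
eax=8+4=12
ecx=4-1=3
cmp ecx, 1  (cmp 3,1)
jg L1: taken
edx=19-6=13
edx=13|14=15
edx=M[12]=1
esi=0&1=0
eax=12+4=16
ecx=3-1=2
cmp ecx, 1  (cmp 2,1)
jg L1: taken
edx=1-6=-5
edx=(-5)|14=-1
edx=M[16]=11
esi=0&11=0
eax=16+4=20
ecx=2-1=1
cmp ecx, 1  (cmp 1,1)
jg L1: not taken
edx=11+0=11
mov [8], edx → M[8]=11
halt.

11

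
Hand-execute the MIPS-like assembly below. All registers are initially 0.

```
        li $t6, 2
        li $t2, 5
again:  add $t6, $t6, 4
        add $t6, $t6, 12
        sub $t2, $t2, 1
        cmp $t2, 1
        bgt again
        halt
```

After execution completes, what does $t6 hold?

66

$t6=2
$t2=5
$t6=2+4=6
$t6=6+12=18
$t2=5-1=4
cmp $t2, 1  (cmp 4,1)
bgt again: taken
$t6=18+4=22
$t6=22+12=34
$t2=4-1=3
cmp $t2, 1  (cmp 3,1)
bgt again: taken
$t6=34+4=38
$t6=38+12=50
$t2=3-1=2
cmp $t2, 1  (cmp 2,1)
bgt again: taken
$t6=50+4=54
$t6=54+12=66
$t2=2-1=1
cmp $t2, 1  (cmp 1,1)
bgt again: not taken
halt.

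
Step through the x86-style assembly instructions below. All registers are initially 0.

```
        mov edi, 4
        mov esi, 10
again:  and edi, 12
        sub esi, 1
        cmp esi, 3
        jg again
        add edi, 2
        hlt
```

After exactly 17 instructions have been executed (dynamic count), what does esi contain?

after mov edi, 4: edi=4
after mov esi, 10: esi=10
after and edi, 12: edi=4&12=4
after sub esi, 1: esi=10-1=9
cmp esi, 3  (cmp 9,3)
jg again: taken
after and edi, 12: edi=4&12=4
after sub esi, 1: esi=9-1=8
cmp esi, 3  (cmp 8,3)
jg again: taken
after and edi, 12: edi=4&12=4
after sub esi, 1: esi=8-1=7
cmp esi, 3  (cmp 7,3)
jg again: taken
after and edi, 12: edi=4&12=4
after sub esi, 1: esi=7-1=6
cmp esi, 3  (cmp 6,3)
After step 17: esi = 6.

6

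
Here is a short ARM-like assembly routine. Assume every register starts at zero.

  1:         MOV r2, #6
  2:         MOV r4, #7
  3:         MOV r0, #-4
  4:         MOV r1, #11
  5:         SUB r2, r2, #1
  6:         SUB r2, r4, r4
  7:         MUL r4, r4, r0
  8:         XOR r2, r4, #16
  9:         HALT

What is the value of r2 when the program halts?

r2=6
r4=7
r0=-4
r1=11
r2=6-1=5
r2=7-7=0
r4=7*(-4)=-28
r2=(-28)^16=-12
halt.

-12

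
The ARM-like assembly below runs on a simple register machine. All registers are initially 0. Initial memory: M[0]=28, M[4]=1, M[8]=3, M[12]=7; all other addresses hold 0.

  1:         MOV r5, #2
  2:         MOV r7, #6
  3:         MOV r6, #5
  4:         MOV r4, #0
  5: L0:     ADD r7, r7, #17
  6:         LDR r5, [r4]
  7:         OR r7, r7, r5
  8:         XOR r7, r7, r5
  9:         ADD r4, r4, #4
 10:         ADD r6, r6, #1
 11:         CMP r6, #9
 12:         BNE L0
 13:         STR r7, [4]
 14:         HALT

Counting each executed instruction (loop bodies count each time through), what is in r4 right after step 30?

12

after MOV r5, #2: r5=2
after MOV r7, #6: r7=6
after MOV r6, #5: r6=5
after MOV r4, #0: r4=0
after ADD r7, r7, #17: r7=6+17=23
after LDR r5, [r4]: r5=M[0]=28
after OR r7, r7, r5: r7=23|28=31
after XOR r7, r7, r5: r7=31^28=3
after ADD r4, r4, #4: r4=0+4=4
after ADD r6, r6, #1: r6=5+1=6
CMP r6, #9  (cmp 6,9)
BNE L0: taken
after ADD r7, r7, #17: r7=3+17=20
after LDR r5, [r4]: r5=M[4]=1
after OR r7, r7, r5: r7=20|1=21
after XOR r7, r7, r5: r7=21^1=20
after ADD r4, r4, #4: r4=4+4=8
after ADD r6, r6, #1: r6=6+1=7
CMP r6, #9  (cmp 7,9)
BNE L0: taken
after ADD r7, r7, #17: r7=20+17=37
after LDR r5, [r4]: r5=M[8]=3
after OR r7, r7, r5: r7=37|3=39
after XOR r7, r7, r5: r7=39^3=36
after ADD r4, r4, #4: r4=8+4=12
after ADD r6, r6, #1: r6=7+1=8
CMP r6, #9  (cmp 8,9)
BNE L0: taken
after ADD r7, r7, #17: r7=36+17=53
after LDR r5, [r4]: r5=M[12]=7
After step 30: r4 = 12.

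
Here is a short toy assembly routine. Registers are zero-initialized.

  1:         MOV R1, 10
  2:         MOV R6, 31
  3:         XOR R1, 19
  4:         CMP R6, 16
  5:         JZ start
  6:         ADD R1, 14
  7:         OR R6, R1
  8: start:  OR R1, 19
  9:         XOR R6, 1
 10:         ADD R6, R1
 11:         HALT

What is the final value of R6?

R1=10
R6=31
R1=10^19=25
CMP R6, 16  (cmp 31,16)
JZ start: not taken
R1=25+14=39
R6=31|39=63
R1=39|19=55
R6=63^1=62
R6=62+55=117
halt.

117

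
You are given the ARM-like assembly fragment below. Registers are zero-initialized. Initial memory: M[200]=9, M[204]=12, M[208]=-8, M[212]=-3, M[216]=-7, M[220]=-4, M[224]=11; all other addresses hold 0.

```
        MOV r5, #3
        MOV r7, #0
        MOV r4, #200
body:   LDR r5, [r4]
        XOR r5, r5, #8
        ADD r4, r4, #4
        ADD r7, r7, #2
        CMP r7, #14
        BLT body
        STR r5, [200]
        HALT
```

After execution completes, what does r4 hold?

MOV r5, #3 → r5=3
MOV r7, #0 → r7=0
MOV r4, #200 → r4=200
LDR r5, [r4] → r5=M[200]=9
XOR r5, r5, #8 → r5=9^8=1
ADD r4, r4, #4 → r4=200+4=204
ADD r7, r7, #2 → r7=0+2=2
CMP r7, #14  (cmp 2,14)
BLT body: taken
LDR r5, [r4] → r5=M[204]=12
XOR r5, r5, #8 → r5=12^8=4
ADD r4, r4, #4 → r4=204+4=208
ADD r7, r7, #2 → r7=2+2=4
CMP r7, #14  (cmp 4,14)
BLT body: taken
LDR r5, [r4] → r5=M[208]=-8
XOR r5, r5, #8 → r5=(-8)^8=-16
ADD r4, r4, #4 → r4=208+4=212
ADD r7, r7, #2 → r7=4+2=6
CMP r7, #14  (cmp 6,14)
BLT body: taken
LDR r5, [r4] → r5=M[212]=-3
XOR r5, r5, #8 → r5=(-3)^8=-11
ADD r4, r4, #4 → r4=212+4=216
ADD r7, r7, #2 → r7=6+2=8
CMP r7, #14  (cmp 8,14)
BLT body: taken
LDR r5, [r4] → r5=M[216]=-7
XOR r5, r5, #8 → r5=(-7)^8=-15
ADD r4, r4, #4 → r4=216+4=220
ADD r7, r7, #2 → r7=8+2=10
CMP r7, #14  (cmp 10,14)
BLT body: taken
LDR r5, [r4] → r5=M[220]=-4
XOR r5, r5, #8 → r5=(-4)^8=-12
ADD r4, r4, #4 → r4=220+4=224
ADD r7, r7, #2 → r7=10+2=12
CMP r7, #14  (cmp 12,14)
BLT body: taken
LDR r5, [r4] → r5=M[224]=11
XOR r5, r5, #8 → r5=11^8=3
ADD r4, r4, #4 → r4=224+4=228
ADD r7, r7, #2 → r7=12+2=14
CMP r7, #14  (cmp 14,14)
BLT body: not taken
STR r5, [200] → M[200]=3
halt.

228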